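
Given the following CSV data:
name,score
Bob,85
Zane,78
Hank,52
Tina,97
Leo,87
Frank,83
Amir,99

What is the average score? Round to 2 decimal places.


Scores: 85, 78, 52, 97, 87, 83, 99
Sum = 581
Count = 7
Average = 581 / 7 = 83.00

ANSWER: 83.00


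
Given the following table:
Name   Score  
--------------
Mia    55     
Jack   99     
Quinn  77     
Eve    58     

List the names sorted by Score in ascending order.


Sorting by Score (ascending):
  Mia: 55
  Eve: 58
  Quinn: 77
  Jack: 99


ANSWER: Mia, Eve, Quinn, Jack


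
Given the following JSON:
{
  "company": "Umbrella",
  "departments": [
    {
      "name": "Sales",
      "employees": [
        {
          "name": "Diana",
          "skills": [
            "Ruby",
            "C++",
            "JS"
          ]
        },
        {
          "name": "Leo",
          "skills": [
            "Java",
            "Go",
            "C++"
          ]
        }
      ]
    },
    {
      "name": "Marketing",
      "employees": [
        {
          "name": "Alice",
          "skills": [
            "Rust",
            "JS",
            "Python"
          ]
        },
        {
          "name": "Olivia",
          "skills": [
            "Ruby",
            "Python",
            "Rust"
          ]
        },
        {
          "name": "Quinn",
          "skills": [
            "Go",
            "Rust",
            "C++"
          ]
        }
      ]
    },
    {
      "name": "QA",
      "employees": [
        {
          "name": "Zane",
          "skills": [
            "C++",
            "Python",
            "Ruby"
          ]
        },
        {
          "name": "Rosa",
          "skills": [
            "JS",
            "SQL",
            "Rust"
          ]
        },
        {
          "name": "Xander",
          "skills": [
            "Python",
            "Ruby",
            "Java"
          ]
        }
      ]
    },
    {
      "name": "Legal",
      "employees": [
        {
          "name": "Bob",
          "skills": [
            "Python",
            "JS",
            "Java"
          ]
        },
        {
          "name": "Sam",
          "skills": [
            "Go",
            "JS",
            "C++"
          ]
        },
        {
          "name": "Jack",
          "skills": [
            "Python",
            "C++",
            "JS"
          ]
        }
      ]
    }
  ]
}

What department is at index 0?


Path: departments[0].name
Value: Sales

ANSWER: Sales


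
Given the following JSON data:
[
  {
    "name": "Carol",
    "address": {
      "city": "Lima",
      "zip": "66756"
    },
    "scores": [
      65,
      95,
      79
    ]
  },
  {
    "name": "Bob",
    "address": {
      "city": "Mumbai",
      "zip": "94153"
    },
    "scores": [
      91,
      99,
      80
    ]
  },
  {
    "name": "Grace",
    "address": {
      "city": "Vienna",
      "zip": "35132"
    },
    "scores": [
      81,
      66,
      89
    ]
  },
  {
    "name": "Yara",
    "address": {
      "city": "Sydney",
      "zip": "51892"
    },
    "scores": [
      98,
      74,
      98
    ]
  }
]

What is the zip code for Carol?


Path: records[0].address.zip
Value: 66756

ANSWER: 66756


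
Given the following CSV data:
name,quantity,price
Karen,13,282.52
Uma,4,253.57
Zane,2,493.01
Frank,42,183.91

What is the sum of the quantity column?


Values in 'quantity' column:
  Row 1: 13
  Row 2: 4
  Row 3: 2
  Row 4: 42
Sum = 13 + 4 + 2 + 42 = 61

ANSWER: 61


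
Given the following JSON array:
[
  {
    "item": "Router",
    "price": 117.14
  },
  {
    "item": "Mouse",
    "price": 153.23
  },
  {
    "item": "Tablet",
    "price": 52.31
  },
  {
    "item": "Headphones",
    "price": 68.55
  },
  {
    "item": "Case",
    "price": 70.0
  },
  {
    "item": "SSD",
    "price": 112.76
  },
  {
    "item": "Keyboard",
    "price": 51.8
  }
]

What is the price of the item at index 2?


Array index 2 -> Tablet
price = 52.31

ANSWER: 52.31


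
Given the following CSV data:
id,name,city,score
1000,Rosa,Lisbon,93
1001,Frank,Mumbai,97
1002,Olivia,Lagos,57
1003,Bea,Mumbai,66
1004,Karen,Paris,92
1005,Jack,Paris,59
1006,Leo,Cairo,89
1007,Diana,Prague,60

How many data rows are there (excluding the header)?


Counting rows (excluding header):
Header: id,name,city,score
Data rows: 8

ANSWER: 8


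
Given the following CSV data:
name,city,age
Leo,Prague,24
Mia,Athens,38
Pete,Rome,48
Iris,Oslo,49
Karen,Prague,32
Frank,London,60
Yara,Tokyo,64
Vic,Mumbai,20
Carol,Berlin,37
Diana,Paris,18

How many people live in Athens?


Scanning city column for 'Athens':
  Row 2: Mia -> MATCH
Total matches: 1

ANSWER: 1


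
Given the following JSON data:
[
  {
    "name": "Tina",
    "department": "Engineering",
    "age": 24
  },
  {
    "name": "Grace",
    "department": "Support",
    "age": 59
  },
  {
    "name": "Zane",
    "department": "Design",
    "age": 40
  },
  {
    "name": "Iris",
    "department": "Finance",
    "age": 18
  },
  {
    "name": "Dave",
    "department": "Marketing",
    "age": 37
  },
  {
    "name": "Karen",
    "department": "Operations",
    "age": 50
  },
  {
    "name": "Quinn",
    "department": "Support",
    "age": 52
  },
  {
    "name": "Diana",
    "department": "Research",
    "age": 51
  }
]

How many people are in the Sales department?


Scanning records for department = Sales
  No matches found
Count: 0

ANSWER: 0


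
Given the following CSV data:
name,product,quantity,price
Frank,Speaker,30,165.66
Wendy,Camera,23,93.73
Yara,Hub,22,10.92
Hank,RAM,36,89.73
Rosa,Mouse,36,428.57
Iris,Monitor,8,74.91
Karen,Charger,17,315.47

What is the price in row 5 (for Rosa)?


Row 5: Rosa
Column 'price' = 428.57

ANSWER: 428.57


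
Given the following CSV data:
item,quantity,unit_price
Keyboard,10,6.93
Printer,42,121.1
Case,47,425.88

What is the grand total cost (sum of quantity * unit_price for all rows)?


Computing row totals:
  Keyboard: 10 * 6.93 = 69.3
  Printer: 42 * 121.1 = 5086.2
  Case: 47 * 425.88 = 20016.36
Grand total = 69.3 + 5086.2 + 20016.36 = 25171.86

ANSWER: 25171.86


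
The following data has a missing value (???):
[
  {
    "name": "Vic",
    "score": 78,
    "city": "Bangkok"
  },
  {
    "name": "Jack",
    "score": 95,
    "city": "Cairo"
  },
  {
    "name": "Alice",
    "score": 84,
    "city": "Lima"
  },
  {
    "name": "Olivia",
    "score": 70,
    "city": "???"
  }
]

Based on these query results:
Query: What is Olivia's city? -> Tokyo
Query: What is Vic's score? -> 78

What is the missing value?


The missing value is Olivia's city
From query: Olivia's city = Tokyo

ANSWER: Tokyo


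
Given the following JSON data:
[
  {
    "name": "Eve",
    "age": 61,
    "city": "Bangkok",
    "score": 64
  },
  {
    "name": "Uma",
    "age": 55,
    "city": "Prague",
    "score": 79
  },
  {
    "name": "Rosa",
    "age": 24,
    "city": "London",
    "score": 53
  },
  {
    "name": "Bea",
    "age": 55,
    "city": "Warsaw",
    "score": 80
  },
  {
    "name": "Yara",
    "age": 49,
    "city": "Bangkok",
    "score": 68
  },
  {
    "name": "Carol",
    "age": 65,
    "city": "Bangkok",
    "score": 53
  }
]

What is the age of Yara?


Looking up record where name = Yara
Record index: 4
Field 'age' = 49

ANSWER: 49


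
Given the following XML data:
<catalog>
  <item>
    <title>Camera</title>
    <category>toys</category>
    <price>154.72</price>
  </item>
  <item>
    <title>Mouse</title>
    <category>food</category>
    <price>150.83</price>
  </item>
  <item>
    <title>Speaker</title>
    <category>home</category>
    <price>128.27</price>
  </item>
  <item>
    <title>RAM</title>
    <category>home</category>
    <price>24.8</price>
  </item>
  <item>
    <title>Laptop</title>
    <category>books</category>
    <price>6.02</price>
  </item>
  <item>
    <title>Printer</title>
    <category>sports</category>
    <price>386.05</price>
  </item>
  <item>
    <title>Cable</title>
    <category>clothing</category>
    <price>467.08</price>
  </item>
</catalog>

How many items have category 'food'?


Scanning <item> elements for <category>food</category>:
  Item 2: Mouse -> MATCH
Count: 1

ANSWER: 1


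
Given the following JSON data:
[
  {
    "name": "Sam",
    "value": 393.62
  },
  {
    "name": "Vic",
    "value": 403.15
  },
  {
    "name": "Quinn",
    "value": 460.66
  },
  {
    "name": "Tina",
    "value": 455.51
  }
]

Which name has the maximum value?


Comparing values:
  Sam: 393.62
  Vic: 403.15
  Quinn: 460.66
  Tina: 455.51
Maximum: Quinn (460.66)

ANSWER: Quinn


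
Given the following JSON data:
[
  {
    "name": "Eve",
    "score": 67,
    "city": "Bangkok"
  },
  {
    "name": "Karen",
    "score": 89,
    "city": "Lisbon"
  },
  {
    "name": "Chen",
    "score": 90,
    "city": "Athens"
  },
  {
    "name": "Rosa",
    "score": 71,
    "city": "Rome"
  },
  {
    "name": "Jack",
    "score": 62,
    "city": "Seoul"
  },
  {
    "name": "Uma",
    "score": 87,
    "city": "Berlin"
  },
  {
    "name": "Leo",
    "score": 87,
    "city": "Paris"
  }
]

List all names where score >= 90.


Filtering records where score >= 90:
  Eve (score=67) -> no
  Karen (score=89) -> no
  Chen (score=90) -> YES
  Rosa (score=71) -> no
  Jack (score=62) -> no
  Uma (score=87) -> no
  Leo (score=87) -> no


ANSWER: Chen


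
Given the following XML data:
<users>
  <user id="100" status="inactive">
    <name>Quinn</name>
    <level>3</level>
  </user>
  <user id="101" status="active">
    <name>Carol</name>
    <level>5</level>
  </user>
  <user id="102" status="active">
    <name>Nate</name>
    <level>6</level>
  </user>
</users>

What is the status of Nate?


Finding user with name = Nate
user id="102" status="active"

ANSWER: active


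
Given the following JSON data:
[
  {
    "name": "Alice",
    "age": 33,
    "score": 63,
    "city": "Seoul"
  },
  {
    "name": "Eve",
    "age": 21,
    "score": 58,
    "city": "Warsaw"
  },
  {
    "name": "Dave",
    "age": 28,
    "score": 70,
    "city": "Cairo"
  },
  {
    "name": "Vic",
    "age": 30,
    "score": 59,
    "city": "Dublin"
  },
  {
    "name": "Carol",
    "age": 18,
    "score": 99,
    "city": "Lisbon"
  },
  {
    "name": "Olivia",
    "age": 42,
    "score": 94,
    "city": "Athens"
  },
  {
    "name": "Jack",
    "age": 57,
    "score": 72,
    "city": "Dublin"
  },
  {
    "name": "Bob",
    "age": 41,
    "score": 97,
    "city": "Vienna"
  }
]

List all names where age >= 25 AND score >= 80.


Checking both conditions:
  Alice (age=33, score=63) -> no
  Eve (age=21, score=58) -> no
  Dave (age=28, score=70) -> no
  Vic (age=30, score=59) -> no
  Carol (age=18, score=99) -> no
  Olivia (age=42, score=94) -> YES
  Jack (age=57, score=72) -> no
  Bob (age=41, score=97) -> YES


ANSWER: Olivia, Bob


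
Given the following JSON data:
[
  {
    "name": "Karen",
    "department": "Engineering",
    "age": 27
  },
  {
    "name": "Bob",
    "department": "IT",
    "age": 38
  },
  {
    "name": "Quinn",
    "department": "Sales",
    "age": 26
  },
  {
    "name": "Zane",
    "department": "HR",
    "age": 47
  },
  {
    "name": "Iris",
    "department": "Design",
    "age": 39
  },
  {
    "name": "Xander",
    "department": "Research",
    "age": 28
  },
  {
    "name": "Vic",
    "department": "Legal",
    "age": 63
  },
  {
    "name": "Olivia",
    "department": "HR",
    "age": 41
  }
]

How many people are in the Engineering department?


Scanning records for department = Engineering
  Record 0: Karen
Count: 1

ANSWER: 1


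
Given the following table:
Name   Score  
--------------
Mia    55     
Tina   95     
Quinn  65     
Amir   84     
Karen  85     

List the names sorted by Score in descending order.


Sorting by Score (descending):
  Tina: 95
  Karen: 85
  Amir: 84
  Quinn: 65
  Mia: 55


ANSWER: Tina, Karen, Amir, Quinn, Mia


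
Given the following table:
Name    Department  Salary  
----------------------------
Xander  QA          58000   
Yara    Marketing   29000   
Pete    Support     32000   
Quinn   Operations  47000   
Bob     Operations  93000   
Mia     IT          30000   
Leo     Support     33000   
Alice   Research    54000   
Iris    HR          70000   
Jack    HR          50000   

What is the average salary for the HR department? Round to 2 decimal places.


HR department members:
  Iris: 70000
  Jack: 50000
Sum = 120000
Count = 2
Average = 120000 / 2 = 60000.00

ANSWER: 60000.00


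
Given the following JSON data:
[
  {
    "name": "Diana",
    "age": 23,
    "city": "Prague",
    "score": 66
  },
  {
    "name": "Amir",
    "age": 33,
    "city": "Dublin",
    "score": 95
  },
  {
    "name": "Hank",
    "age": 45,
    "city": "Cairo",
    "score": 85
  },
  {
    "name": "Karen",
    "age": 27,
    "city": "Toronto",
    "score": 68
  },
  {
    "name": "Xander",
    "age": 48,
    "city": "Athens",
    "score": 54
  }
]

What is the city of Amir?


Looking up record where name = Amir
Record index: 1
Field 'city' = Dublin

ANSWER: Dublin


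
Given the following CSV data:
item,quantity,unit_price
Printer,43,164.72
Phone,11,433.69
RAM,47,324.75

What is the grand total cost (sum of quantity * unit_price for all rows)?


Computing row totals:
  Printer: 43 * 164.72 = 7082.96
  Phone: 11 * 433.69 = 4770.59
  RAM: 47 * 324.75 = 15263.25
Grand total = 7082.96 + 4770.59 + 15263.25 = 27116.8

ANSWER: 27116.8


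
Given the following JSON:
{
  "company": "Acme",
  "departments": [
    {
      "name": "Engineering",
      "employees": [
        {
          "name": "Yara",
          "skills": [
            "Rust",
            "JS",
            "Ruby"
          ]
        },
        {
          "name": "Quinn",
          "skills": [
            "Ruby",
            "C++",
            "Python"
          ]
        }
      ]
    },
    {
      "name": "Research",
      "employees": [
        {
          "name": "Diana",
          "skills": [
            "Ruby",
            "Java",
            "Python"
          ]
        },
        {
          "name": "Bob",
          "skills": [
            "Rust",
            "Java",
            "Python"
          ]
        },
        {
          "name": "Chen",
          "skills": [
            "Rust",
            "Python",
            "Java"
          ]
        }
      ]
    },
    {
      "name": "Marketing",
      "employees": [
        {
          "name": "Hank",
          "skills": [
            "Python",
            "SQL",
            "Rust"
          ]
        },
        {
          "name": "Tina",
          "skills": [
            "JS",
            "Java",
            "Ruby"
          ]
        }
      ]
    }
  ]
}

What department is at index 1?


Path: departments[1].name
Value: Research

ANSWER: Research


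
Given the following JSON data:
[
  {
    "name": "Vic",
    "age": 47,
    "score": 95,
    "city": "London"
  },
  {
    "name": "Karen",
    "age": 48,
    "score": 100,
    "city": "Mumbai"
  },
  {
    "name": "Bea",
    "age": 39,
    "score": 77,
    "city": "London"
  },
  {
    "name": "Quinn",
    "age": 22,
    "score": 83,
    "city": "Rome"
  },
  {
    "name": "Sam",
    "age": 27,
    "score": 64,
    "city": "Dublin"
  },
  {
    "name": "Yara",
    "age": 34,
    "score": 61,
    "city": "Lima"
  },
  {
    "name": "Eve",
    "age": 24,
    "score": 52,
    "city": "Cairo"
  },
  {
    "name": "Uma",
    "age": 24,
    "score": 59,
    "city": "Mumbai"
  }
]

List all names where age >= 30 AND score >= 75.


Checking both conditions:
  Vic (age=47, score=95) -> YES
  Karen (age=48, score=100) -> YES
  Bea (age=39, score=77) -> YES
  Quinn (age=22, score=83) -> no
  Sam (age=27, score=64) -> no
  Yara (age=34, score=61) -> no
  Eve (age=24, score=52) -> no
  Uma (age=24, score=59) -> no


ANSWER: Vic, Karen, Bea


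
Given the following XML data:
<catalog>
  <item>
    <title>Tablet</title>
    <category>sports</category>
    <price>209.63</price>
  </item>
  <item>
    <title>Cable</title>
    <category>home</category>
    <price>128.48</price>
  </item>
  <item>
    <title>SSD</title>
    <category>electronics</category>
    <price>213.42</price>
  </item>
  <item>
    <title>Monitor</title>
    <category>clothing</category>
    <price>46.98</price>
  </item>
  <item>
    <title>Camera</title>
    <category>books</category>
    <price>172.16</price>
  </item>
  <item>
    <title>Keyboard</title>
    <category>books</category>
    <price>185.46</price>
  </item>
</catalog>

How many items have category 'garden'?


Scanning <item> elements for <category>garden</category>:
Count: 0

ANSWER: 0


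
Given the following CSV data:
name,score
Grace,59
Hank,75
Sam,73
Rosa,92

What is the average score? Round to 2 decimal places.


Scores: 59, 75, 73, 92
Sum = 299
Count = 4
Average = 299 / 4 = 74.75

ANSWER: 74.75


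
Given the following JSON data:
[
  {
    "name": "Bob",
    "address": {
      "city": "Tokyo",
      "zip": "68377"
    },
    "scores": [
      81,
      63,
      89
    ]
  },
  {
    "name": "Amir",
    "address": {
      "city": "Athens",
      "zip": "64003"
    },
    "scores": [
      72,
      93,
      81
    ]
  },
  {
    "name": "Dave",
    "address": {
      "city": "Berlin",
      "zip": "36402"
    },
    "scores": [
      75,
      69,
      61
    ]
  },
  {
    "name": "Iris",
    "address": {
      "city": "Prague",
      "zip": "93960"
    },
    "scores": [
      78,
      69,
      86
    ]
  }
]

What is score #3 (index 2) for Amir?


Path: records[1].scores[2]
Value: 81

ANSWER: 81


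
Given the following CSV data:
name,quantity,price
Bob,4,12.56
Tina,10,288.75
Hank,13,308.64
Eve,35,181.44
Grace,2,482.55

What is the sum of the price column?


Values in 'price' column:
  Row 1: 12.56
  Row 2: 288.75
  Row 3: 308.64
  Row 4: 181.44
  Row 5: 482.55
Sum = 12.56 + 288.75 + 308.64 + 181.44 + 482.55 = 1273.94

ANSWER: 1273.94


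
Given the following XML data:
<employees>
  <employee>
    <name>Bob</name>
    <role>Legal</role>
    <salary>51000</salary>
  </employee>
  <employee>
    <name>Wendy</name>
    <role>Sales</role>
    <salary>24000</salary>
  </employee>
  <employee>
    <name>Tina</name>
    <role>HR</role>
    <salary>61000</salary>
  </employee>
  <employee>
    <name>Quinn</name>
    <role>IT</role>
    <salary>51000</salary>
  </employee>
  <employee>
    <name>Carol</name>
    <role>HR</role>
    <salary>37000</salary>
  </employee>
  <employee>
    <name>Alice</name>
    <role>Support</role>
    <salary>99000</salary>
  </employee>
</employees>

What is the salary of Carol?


Searching for <employee> with <name>Carol</name>
Found at position 5
<salary>37000</salary>

ANSWER: 37000


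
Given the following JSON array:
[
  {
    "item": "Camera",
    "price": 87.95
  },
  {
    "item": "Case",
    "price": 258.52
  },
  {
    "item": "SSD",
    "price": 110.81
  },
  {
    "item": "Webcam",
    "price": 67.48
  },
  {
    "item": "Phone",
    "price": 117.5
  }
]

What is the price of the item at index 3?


Array index 3 -> Webcam
price = 67.48

ANSWER: 67.48


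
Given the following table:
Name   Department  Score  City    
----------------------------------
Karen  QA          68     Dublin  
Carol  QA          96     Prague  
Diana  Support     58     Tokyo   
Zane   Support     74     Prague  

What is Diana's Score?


Row 3: Diana
Score = 58

ANSWER: 58


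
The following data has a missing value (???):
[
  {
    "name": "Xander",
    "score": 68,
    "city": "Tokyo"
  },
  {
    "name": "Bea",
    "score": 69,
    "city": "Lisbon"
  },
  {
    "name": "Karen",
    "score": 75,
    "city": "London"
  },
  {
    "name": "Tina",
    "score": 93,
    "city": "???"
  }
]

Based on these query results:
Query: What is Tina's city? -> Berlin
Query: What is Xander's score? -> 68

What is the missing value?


The missing value is Tina's city
From query: Tina's city = Berlin

ANSWER: Berlin


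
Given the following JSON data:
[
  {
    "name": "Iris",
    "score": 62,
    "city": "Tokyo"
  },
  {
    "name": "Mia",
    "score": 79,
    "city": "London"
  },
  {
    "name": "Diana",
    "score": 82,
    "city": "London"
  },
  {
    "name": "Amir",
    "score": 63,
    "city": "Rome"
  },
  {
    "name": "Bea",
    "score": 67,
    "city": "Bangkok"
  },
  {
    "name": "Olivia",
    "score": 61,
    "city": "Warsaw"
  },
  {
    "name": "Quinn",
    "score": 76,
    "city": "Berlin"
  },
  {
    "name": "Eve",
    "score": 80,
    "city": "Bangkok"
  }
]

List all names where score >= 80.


Filtering records where score >= 80:
  Iris (score=62) -> no
  Mia (score=79) -> no
  Diana (score=82) -> YES
  Amir (score=63) -> no
  Bea (score=67) -> no
  Olivia (score=61) -> no
  Quinn (score=76) -> no
  Eve (score=80) -> YES


ANSWER: Diana, Eve


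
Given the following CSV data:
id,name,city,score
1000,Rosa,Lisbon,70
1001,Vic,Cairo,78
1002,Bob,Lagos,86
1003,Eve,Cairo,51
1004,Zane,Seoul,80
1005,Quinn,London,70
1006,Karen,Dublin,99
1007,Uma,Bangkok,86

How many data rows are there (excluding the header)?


Counting rows (excluding header):
Header: id,name,city,score
Data rows: 8

ANSWER: 8


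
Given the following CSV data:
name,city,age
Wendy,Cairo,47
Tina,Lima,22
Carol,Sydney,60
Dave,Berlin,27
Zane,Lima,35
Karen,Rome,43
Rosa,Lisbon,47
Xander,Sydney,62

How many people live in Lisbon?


Scanning city column for 'Lisbon':
  Row 7: Rosa -> MATCH
Total matches: 1

ANSWER: 1


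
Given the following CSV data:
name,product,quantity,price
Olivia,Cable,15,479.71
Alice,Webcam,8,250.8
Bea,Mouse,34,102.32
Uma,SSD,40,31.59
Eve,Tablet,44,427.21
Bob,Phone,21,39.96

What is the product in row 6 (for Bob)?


Row 6: Bob
Column 'product' = Phone

ANSWER: Phone


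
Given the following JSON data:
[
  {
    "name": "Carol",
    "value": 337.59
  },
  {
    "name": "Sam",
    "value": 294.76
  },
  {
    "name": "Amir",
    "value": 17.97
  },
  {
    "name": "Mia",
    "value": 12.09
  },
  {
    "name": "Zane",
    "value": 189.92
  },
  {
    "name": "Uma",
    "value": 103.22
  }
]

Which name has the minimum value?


Comparing values:
  Carol: 337.59
  Sam: 294.76
  Amir: 17.97
  Mia: 12.09
  Zane: 189.92
  Uma: 103.22
Minimum: Mia (12.09)

ANSWER: Mia


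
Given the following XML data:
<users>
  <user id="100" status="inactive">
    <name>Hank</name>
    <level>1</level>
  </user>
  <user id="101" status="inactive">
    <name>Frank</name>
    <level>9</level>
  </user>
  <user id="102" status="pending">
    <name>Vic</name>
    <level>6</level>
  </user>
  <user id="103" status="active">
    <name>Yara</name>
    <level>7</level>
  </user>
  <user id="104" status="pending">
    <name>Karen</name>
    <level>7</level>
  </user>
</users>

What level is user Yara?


Finding user: Yara
<level>7</level>

ANSWER: 7


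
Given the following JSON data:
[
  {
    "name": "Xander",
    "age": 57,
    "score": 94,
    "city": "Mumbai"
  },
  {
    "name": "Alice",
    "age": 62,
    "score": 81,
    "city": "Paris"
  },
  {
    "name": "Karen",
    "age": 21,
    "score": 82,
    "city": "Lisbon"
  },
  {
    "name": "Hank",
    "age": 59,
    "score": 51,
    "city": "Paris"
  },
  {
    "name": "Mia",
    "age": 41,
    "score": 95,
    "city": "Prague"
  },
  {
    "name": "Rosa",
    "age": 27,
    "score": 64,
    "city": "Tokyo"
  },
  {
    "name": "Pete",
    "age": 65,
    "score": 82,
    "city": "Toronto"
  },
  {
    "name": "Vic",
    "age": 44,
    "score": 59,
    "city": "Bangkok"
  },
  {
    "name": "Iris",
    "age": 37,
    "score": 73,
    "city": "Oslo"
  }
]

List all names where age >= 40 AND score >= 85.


Checking both conditions:
  Xander (age=57, score=94) -> YES
  Alice (age=62, score=81) -> no
  Karen (age=21, score=82) -> no
  Hank (age=59, score=51) -> no
  Mia (age=41, score=95) -> YES
  Rosa (age=27, score=64) -> no
  Pete (age=65, score=82) -> no
  Vic (age=44, score=59) -> no
  Iris (age=37, score=73) -> no


ANSWER: Xander, Mia


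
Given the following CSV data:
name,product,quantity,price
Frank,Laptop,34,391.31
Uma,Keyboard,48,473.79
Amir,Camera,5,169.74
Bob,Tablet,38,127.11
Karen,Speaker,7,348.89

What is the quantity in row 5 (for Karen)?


Row 5: Karen
Column 'quantity' = 7

ANSWER: 7


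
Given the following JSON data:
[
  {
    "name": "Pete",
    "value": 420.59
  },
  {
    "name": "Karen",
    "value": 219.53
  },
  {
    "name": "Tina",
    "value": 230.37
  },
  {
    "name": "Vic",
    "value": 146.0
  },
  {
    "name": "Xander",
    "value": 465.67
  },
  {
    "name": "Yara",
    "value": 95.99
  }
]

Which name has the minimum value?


Comparing values:
  Pete: 420.59
  Karen: 219.53
  Tina: 230.37
  Vic: 146.0
  Xander: 465.67
  Yara: 95.99
Minimum: Yara (95.99)

ANSWER: Yara


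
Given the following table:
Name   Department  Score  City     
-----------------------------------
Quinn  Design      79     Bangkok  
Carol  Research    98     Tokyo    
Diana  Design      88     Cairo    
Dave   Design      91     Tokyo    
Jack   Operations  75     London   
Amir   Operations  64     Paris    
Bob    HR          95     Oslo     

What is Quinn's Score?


Row 1: Quinn
Score = 79

ANSWER: 79


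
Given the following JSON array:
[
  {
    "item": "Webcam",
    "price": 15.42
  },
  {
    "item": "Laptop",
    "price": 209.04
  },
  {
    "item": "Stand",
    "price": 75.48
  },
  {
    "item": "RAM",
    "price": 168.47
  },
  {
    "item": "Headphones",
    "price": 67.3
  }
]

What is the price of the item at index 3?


Array index 3 -> RAM
price = 168.47

ANSWER: 168.47


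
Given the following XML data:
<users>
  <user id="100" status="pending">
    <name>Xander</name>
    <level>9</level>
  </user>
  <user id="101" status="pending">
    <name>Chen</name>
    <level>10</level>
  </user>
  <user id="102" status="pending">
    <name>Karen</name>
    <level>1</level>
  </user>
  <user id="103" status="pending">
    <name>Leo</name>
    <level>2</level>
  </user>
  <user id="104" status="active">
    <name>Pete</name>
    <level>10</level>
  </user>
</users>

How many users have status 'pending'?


Counting users with status='pending':
  Xander (id=100) -> MATCH
  Chen (id=101) -> MATCH
  Karen (id=102) -> MATCH
  Leo (id=103) -> MATCH
Count: 4

ANSWER: 4


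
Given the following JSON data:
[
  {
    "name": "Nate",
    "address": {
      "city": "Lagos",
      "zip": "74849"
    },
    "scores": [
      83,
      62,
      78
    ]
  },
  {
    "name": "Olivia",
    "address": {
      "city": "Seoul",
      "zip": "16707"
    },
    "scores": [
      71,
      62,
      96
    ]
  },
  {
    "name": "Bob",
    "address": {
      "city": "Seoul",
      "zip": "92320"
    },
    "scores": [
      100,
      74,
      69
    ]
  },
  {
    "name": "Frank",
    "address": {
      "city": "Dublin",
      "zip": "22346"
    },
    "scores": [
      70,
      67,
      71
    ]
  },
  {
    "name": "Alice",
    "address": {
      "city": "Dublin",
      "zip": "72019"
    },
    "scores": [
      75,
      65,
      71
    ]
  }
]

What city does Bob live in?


Path: records[2].address.city
Value: Seoul

ANSWER: Seoul


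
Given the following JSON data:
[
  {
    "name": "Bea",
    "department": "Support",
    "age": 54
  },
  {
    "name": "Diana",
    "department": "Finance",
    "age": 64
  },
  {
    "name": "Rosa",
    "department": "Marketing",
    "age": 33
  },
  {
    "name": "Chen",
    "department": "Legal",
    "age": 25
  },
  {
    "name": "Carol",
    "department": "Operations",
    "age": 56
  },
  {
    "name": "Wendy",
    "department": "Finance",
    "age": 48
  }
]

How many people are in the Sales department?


Scanning records for department = Sales
  No matches found
Count: 0

ANSWER: 0


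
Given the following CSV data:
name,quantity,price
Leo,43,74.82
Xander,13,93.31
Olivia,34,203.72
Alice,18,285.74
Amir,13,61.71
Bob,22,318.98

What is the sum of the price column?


Values in 'price' column:
  Row 1: 74.82
  Row 2: 93.31
  Row 3: 203.72
  Row 4: 285.74
  Row 5: 61.71
  Row 6: 318.98
Sum = 74.82 + 93.31 + 203.72 + 285.74 + 61.71 + 318.98 = 1038.28

ANSWER: 1038.28


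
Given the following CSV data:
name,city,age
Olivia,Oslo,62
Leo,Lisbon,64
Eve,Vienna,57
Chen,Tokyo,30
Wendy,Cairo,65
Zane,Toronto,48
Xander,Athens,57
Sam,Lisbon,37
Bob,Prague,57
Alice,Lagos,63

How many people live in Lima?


Scanning city column for 'Lima':
Total matches: 0

ANSWER: 0


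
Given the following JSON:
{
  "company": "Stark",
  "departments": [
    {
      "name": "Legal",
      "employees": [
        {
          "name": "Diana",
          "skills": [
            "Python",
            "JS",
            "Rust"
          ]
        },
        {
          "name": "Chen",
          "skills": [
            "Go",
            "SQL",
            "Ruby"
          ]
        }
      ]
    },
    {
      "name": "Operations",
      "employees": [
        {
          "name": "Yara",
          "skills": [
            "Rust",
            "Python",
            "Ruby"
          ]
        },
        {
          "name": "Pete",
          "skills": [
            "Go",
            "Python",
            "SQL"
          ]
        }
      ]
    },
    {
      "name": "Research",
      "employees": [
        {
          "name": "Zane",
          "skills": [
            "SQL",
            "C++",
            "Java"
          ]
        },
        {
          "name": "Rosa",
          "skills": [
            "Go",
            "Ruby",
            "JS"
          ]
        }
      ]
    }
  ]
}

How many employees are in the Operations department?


Path: departments[1].employees
Count: 2

ANSWER: 2


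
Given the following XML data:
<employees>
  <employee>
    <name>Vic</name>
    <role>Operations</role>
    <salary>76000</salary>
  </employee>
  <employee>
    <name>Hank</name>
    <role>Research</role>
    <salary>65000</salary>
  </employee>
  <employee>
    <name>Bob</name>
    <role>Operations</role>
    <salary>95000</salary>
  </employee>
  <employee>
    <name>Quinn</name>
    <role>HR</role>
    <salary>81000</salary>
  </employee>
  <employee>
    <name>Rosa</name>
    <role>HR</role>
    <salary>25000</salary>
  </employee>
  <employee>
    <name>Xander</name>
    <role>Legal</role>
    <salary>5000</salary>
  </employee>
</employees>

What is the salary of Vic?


Searching for <employee> with <name>Vic</name>
Found at position 1
<salary>76000</salary>

ANSWER: 76000


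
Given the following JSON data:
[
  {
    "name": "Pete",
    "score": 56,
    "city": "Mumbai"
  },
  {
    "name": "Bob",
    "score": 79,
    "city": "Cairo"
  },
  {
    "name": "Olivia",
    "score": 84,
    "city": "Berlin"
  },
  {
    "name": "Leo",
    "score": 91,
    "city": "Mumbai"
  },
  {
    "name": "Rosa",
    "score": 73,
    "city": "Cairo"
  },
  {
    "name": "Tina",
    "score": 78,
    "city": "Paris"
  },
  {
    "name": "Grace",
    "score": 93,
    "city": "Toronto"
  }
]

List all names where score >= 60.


Filtering records where score >= 60:
  Pete (score=56) -> no
  Bob (score=79) -> YES
  Olivia (score=84) -> YES
  Leo (score=91) -> YES
  Rosa (score=73) -> YES
  Tina (score=78) -> YES
  Grace (score=93) -> YES


ANSWER: Bob, Olivia, Leo, Rosa, Tina, Grace


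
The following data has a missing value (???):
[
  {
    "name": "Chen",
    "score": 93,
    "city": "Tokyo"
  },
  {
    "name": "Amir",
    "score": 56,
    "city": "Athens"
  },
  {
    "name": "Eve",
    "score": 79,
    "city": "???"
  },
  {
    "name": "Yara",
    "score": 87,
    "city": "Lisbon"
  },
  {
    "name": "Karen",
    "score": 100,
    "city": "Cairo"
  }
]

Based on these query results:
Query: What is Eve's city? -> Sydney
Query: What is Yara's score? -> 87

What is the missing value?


The missing value is Eve's city
From query: Eve's city = Sydney

ANSWER: Sydney


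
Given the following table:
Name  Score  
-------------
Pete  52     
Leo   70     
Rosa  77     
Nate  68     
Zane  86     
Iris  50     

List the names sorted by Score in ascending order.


Sorting by Score (ascending):
  Iris: 50
  Pete: 52
  Nate: 68
  Leo: 70
  Rosa: 77
  Zane: 86


ANSWER: Iris, Pete, Nate, Leo, Rosa, Zane


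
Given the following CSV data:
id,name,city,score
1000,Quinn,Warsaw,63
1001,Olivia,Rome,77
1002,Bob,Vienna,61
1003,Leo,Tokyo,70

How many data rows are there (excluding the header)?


Counting rows (excluding header):
Header: id,name,city,score
Data rows: 4

ANSWER: 4


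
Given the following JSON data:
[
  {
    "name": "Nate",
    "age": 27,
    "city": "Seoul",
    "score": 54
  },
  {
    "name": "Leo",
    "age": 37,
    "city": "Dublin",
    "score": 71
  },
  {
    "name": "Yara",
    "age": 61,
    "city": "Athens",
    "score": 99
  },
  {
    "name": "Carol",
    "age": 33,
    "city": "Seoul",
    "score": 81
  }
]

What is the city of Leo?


Looking up record where name = Leo
Record index: 1
Field 'city' = Dublin

ANSWER: Dublin


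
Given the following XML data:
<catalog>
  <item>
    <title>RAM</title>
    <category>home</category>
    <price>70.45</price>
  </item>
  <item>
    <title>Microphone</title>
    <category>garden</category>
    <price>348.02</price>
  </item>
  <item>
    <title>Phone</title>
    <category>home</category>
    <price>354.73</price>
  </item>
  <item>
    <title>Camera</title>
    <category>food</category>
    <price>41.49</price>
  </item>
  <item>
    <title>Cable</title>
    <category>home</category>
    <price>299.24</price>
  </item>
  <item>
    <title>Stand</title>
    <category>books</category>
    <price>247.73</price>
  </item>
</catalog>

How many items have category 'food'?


Scanning <item> elements for <category>food</category>:
  Item 4: Camera -> MATCH
Count: 1

ANSWER: 1


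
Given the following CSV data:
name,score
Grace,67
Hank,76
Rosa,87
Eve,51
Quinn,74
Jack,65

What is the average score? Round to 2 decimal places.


Scores: 67, 76, 87, 51, 74, 65
Sum = 420
Count = 6
Average = 420 / 6 = 70.00

ANSWER: 70.00


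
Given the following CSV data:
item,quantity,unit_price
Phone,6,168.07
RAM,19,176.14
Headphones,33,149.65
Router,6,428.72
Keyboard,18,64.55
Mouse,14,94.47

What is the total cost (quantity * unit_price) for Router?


Row: Router
quantity = 6
unit_price = 428.72
total = 6 * 428.72 = 2572.32

ANSWER: 2572.32


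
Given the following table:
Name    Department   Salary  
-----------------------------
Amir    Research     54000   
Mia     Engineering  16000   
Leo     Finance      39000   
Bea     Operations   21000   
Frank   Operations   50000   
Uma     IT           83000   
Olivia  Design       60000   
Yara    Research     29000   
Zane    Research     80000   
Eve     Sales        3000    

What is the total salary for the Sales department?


Sales department members:
  Eve: 3000
Total = 3000 = 3000

ANSWER: 3000


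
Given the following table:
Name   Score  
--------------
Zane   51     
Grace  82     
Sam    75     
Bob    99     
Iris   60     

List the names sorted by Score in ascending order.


Sorting by Score (ascending):
  Zane: 51
  Iris: 60
  Sam: 75
  Grace: 82
  Bob: 99


ANSWER: Zane, Iris, Sam, Grace, Bob


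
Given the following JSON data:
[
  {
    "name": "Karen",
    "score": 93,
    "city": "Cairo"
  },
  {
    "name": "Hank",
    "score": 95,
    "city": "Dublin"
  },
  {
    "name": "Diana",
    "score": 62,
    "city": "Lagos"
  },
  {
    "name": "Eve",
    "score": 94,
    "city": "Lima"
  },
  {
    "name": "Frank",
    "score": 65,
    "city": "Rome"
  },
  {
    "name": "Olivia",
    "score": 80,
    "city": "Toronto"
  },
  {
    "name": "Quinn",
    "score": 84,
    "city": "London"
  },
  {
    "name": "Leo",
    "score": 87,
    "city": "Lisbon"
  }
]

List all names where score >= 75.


Filtering records where score >= 75:
  Karen (score=93) -> YES
  Hank (score=95) -> YES
  Diana (score=62) -> no
  Eve (score=94) -> YES
  Frank (score=65) -> no
  Olivia (score=80) -> YES
  Quinn (score=84) -> YES
  Leo (score=87) -> YES


ANSWER: Karen, Hank, Eve, Olivia, Quinn, Leo


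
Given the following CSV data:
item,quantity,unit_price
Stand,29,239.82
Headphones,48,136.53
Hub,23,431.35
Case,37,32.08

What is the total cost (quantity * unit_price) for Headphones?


Row: Headphones
quantity = 48
unit_price = 136.53
total = 48 * 136.53 = 6553.44

ANSWER: 6553.44


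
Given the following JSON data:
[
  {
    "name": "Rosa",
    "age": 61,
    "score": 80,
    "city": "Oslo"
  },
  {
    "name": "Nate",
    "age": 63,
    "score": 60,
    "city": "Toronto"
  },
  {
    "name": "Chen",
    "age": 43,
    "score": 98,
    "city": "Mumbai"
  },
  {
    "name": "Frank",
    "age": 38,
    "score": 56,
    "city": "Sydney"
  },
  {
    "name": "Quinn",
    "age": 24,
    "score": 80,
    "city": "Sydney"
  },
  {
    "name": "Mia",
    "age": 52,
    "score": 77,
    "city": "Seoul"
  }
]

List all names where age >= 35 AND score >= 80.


Checking both conditions:
  Rosa (age=61, score=80) -> YES
  Nate (age=63, score=60) -> no
  Chen (age=43, score=98) -> YES
  Frank (age=38, score=56) -> no
  Quinn (age=24, score=80) -> no
  Mia (age=52, score=77) -> no


ANSWER: Rosa, Chen


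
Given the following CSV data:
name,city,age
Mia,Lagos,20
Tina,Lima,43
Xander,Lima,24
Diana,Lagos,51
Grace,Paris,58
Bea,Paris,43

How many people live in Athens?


Scanning city column for 'Athens':
Total matches: 0

ANSWER: 0


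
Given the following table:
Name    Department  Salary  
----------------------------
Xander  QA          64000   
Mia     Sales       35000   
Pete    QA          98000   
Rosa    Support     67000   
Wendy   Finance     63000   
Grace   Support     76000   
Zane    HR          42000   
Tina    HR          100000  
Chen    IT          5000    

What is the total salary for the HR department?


HR department members:
  Zane: 42000
  Tina: 100000
Total = 42000 + 100000 = 142000

ANSWER: 142000


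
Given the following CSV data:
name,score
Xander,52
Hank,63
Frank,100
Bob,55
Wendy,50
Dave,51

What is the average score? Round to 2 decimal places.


Scores: 52, 63, 100, 55, 50, 51
Sum = 371
Count = 6
Average = 371 / 6 = 61.83

ANSWER: 61.83


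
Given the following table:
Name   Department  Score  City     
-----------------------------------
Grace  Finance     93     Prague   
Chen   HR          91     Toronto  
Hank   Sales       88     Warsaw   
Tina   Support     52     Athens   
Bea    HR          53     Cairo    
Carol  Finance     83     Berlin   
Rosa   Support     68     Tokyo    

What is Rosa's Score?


Row 7: Rosa
Score = 68

ANSWER: 68


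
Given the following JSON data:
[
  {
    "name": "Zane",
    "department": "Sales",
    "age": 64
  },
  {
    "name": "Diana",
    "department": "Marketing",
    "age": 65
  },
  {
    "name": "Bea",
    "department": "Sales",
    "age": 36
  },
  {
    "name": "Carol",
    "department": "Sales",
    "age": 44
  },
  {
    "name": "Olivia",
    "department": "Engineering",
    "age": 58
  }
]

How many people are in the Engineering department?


Scanning records for department = Engineering
  Record 4: Olivia
Count: 1

ANSWER: 1


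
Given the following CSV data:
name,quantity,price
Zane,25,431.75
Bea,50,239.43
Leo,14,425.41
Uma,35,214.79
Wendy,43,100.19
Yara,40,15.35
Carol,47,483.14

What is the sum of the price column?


Values in 'price' column:
  Row 1: 431.75
  Row 2: 239.43
  Row 3: 425.41
  Row 4: 214.79
  Row 5: 100.19
  Row 6: 15.35
  Row 7: 483.14
Sum = 431.75 + 239.43 + 425.41 + 214.79 + 100.19 + 15.35 + 483.14 = 1910.06

ANSWER: 1910.06


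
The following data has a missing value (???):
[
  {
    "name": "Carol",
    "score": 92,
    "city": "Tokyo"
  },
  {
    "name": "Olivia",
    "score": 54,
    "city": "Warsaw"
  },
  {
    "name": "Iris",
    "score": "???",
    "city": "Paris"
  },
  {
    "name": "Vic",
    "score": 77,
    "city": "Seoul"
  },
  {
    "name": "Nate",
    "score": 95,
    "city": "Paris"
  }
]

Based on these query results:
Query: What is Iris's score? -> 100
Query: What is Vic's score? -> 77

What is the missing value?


The missing value is Iris's score
From query: Iris's score = 100

ANSWER: 100


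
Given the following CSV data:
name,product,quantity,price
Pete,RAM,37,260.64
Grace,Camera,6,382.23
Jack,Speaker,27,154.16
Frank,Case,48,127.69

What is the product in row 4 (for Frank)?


Row 4: Frank
Column 'product' = Case

ANSWER: Case
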